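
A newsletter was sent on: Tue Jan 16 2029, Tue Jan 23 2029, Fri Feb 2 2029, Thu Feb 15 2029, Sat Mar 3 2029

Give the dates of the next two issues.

Thu Mar 22 2029, Fri Apr 13 2029

Intervals are 7, 10, 13, 16 days — an arithmetic progression with common difference 3.
Next gap: 19 days. Sat Mar 3 2029 + 19 days = Thu Mar 22 2029.
Next gap: 22 days. Thu Mar 22 2029 + 22 days = Fri Apr 13 2029.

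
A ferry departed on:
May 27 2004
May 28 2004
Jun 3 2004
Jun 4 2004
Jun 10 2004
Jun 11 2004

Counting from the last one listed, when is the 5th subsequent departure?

Jul 1 2004

Gaps: 1, 6, 1, 6, 1 days — not constant, but cyclic with period 2.
The events fall on every Thursday and Friday.
Next Thursday: Jun 17 2004.
The following Friday is Jun 18 2004.
Next Thursday: Jun 24 2004.
Next Friday: Jun 25 2004.
Next Thursday: Jul 1 2004.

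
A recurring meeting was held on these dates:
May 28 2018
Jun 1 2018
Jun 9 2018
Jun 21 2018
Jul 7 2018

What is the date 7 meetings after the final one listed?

Gaps: 4, 8, 12, 16 days — each gap is 4 larger than the previous one.
Next gap: 20 days. Jul 7 2018 + 20 days = Jul 27 2018.
Next gap: 24 days. Jul 27 2018 + 24 days = Aug 20 2018.
Next gap: 28 days. Aug 20 2018 + 28 days = Sep 17 2018.
Next gap: 32 days. Sep 17 2018 + 32 days = Oct 19 2018.
Next gap: 36 days. Oct 19 2018 + 36 days = Nov 24 2018.
Next gap: 40 days. Nov 24 2018 + 40 days = Jan 3 2019.
Next gap: 44 days. Jan 3 2019 + 44 days = Feb 16 2019.

Feb 16 2019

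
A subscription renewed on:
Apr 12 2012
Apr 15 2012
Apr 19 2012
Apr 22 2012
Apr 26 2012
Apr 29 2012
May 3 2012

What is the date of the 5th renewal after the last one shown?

The gap pattern 3, 4, 3, 4, 3, 4 repeats every 2 events.
These are the Thursdays and Sundays of each week.
The following Sunday is May 6 2012.
The following Thursday is May 10 2012.
Next Sunday: May 13 2012.
Next Thursday: May 17 2012.
The following Sunday is May 20 2012.

May 20 2012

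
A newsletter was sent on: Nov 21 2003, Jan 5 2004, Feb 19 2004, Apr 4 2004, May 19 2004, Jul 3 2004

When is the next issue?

Gaps between consecutive events: 45, 45, 45, 45, 45 days — a constant 45-day interval.
Jul 3 2004 + 45 days = Aug 17 2004.

Aug 17 2004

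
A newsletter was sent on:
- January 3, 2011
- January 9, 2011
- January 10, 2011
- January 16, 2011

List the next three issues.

Gaps: 6, 1, 6 days — not constant, but cyclic with period 2.
The events fall on every Monday and Sunday.
The following Monday is January 17, 2011.
The following Sunday is January 23, 2011.
Next Monday: January 24, 2011.

January 17, 2011; January 23, 2011; January 24, 2011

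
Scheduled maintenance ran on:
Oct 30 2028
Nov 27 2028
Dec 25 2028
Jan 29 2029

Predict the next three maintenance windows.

Feb 26 2029, Mar 26 2029, Apr 30 2029

These are Mondays with 28, 28, 35-day gaps.
Each is the final Monday of its month — Oct 30 2028 is past the 28th, so '4th Monday' doesn't fit.
Last Monday of February 2029: Feb 26 2029.
Last Monday of March 2029: Mar 26 2029.
April 2029 ends with Monday Apr 30 2029.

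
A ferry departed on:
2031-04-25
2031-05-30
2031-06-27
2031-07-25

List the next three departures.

2031-08-29, 2031-09-26, 2031-10-31

All Fridays; the gaps (35, 28, 28) vary with month length.
This is the last Friday of each month.
August 2031 ends with Friday 2031-08-29.
September 2031 ends with Friday 2031-09-26.
October 2031 ends with Friday 2031-10-31.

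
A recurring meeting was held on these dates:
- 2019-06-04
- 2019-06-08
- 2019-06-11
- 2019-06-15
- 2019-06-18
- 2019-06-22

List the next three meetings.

2019-06-25, 2019-06-29, 2019-07-02

Gaps: 4, 3, 4, 3, 4 days — not constant, but cyclic with period 2.
The events fall on every Tuesday and Saturday.
The following Tuesday is 2019-06-25.
Next Saturday: 2019-06-29.
Next Tuesday: 2019-07-02.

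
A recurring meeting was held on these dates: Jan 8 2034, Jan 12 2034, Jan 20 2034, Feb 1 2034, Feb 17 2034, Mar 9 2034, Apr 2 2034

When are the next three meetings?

The spacing grows by 4 each time: 4, 8, 12, 16, 20, 24 days.
Next gap: 28 days. Apr 2 2034 + 28 days = Apr 30 2034.
Next gap: 32 days. Apr 30 2034 + 32 days = Jun 1 2034.
Next gap: 36 days. Jun 1 2034 + 36 days = Jul 7 2034.

Apr 30 2034, Jun 1 2034, Jul 7 2034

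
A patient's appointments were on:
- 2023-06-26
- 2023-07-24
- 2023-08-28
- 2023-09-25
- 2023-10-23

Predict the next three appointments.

2023-11-27, 2023-12-25, 2024-01-22

These are Mondays at 28- or 35-day spacing (28, 35, 28, 28).
The pattern: 4th Monday of the month.
November 2023 — 4th Monday is 2023-11-27.
4th Monday of December 2023: 2023-12-25.
January 2024 — 4th Monday is 2024-01-22.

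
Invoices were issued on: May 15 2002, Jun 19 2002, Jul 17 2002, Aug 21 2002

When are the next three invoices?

Sep 18 2002, Oct 16 2002, Nov 20 2002

Gaps: 35, 28, 35 days — a mix of 28 and 35. Every date is a Wednesday.
Each is the 3rd Wednesday of its month.
3rd Wednesday of September 2002: Sep 18 2002.
October 2002 — 3rd Wednesday is Oct 16 2002.
November 2002 — 3rd Wednesday is Nov 20 2002.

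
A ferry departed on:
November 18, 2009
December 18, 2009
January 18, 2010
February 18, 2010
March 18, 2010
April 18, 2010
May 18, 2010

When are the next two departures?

The day-of-month is always 18 (30, 31, 31, 28, 31, 30 days between events).
So this recurs on the 18th of each month.
June 2010: June 18, 2010.
Next: July 2010 → July 18, 2010.

June 18, 2010; July 18, 2010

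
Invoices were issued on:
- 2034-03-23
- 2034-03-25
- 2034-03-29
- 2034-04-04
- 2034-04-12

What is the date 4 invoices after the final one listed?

Gaps: 2, 4, 6, 8 days — each gap is 2 larger than the previous one.
Next gap: 10 days. 2034-04-12 + 10 days = 2034-04-22.
Next gap: 12 days. 2034-04-22 + 12 days = 2034-05-04.
Next gap: 14 days. 2034-05-04 + 14 days = 2034-05-18.
Next gap: 16 days. 2034-05-18 + 16 days = 2034-06-03.

2034-06-03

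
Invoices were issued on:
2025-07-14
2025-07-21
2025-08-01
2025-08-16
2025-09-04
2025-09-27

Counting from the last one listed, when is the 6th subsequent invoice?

2026-05-07

Intervals are 7, 11, 15, 19, 23 days — an arithmetic progression with common difference 4.
Next gap: 27 days. 2025-09-27 + 27 days = 2025-10-24.
Next gap: 31 days. 2025-10-24 + 31 days = 2025-11-24.
Next gap: 35 days. 2025-11-24 + 35 days = 2025-12-29.
Next gap: 39 days. 2025-12-29 + 39 days = 2026-02-06.
Next gap: 43 days. 2026-02-06 + 43 days = 2026-03-21.
Next gap: 47 days. 2026-03-21 + 47 days = 2026-05-07.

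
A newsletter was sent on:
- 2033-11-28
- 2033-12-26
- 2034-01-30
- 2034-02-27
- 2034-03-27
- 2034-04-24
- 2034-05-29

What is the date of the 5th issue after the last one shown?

2034-10-30

All Mondays; the gaps (28, 35, 28, 28, 28, 35) vary with month length.
This is the last Monday of each month.
Last Monday of June 2034: 2034-06-26.
July 2034 ends with Monday 2034-07-31.
August 2034 ends with Monday 2034-08-28.
September 2034 ends with Monday 2034-09-25.
Last Monday of October 2034: 2034-10-30.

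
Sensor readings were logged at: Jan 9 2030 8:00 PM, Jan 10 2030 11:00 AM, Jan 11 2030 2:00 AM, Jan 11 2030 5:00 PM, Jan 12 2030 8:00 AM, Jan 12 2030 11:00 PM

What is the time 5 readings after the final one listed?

Jan 16 2030 2:00 AM

Gaps: 15, 15, 15, 15, 15 hours — each event is 15 hours after the previous one.
Jan 12 2030 11:00 PM + 15 h = Jan 13 2030 2:00 PM.
Jan 13 2030 2:00 PM + 15 h = Jan 14 2030 5:00 AM.
Jan 14 2030 5:00 AM + 15 h = Jan 14 2030 8:00 PM.
Jan 14 2030 8:00 PM + 15 h = Jan 15 2030 11:00 AM.
Jan 15 2030 11:00 AM + 15 h = Jan 16 2030 2:00 AM.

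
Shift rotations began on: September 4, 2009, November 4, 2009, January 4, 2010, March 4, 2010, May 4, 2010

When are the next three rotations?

July 4, 2010; September 4, 2010; November 4, 2010

Gaps: 61, 61, 59, 61 days — not constant. Every event is on the 4th of the month.
Pattern: the 4th of every 2 months.
July 2010: July 4, 2010.
Next: September 2010 → September 4, 2010.
Next: November 2010 → November 4, 2010.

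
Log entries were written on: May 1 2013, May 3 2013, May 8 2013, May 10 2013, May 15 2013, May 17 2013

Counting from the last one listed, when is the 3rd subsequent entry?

May 29 2013

Every event lands on a Wednesday or Friday (gaps cycle 2, 5, 2, 5, 2).
So the schedule is: every Wednesday and Friday.
Next Wednesday: May 22 2013.
The following Friday is May 24 2013.
Next Wednesday: May 29 2013.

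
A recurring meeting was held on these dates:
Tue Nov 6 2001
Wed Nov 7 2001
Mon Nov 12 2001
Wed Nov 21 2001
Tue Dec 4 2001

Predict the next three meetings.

Intervals are 1, 5, 9, 13 days — an arithmetic progression with common difference 4.
Next gap: 17 days. Tue Dec 4 2001 + 17 days = Fri Dec 21 2001.
Next gap: 21 days. Fri Dec 21 2001 + 21 days = Fri Jan 11 2002.
Next gap: 25 days. Fri Jan 11 2002 + 25 days = Tue Feb 5 2002.

Fri Dec 21 2001, Fri Jan 11 2002, Tue Feb 5 2002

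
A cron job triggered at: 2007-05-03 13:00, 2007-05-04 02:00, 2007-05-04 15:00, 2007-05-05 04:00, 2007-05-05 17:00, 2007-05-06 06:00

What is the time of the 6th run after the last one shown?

2007-05-09 12:00

The interval is a steady 13 hours (13, 13, 13, 13, 13).
2007-05-06 06:00 + 13 h = 2007-05-06 19:00.
2007-05-06 19:00 + 13 h = 2007-05-07 08:00.
2007-05-07 08:00 + 13 h = 2007-05-07 21:00.
2007-05-07 21:00 + 13 h = 2007-05-08 10:00.
2007-05-08 10:00 + 13 h = 2007-05-08 23:00.
2007-05-08 23:00 + 13 h = 2007-05-09 12:00.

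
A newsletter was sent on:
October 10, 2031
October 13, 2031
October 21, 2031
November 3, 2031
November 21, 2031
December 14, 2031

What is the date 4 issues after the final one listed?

May 4, 2032

Intervals are 3, 8, 13, 18, 23 days — an arithmetic progression with common difference 5.
Next gap: 28 days. December 14, 2031 + 28 days = January 11, 2032.
Next gap: 33 days. January 11, 2032 + 33 days = February 13, 2032.
Next gap: 38 days. February 13, 2032 + 38 days = March 22, 2032.
Next gap: 43 days. March 22, 2032 + 43 days = May 4, 2032.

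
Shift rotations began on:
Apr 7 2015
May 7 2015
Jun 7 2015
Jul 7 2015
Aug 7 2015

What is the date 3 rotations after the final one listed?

Each date is the 7th; the gaps (30, 31, 30, 31) track the month lengths.
The rule is the 7th of each month.
September 2015: Sep 7 2015.
October 2015: Oct 7 2015.
November 2015: Nov 7 2015.

Nov 7 2015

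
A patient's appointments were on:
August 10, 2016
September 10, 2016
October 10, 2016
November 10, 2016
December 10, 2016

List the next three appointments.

January 10, 2017; February 10, 2017; March 10, 2017

Each date is the 10th; the gaps (31, 30, 31, 30) track the month lengths.
The rule is the 10th of each month.
January 2017: January 10, 2017.
Next: February 2017 → February 10, 2017.
March 2017: March 10, 2017.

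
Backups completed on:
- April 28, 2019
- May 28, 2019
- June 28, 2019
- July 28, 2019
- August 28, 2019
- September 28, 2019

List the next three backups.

Each date is the 28th; the gaps (30, 31, 30, 31, 31) track the month lengths.
The rule is the 28th of each month.
Next: October 2019 → October 28, 2019.
Next: November 2019 → November 28, 2019.
December 2019: December 28, 2019.

October 28, 2019; November 28, 2019; December 28, 2019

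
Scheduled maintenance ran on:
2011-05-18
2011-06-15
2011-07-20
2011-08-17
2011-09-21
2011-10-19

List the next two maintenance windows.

2011-11-16, 2011-12-21

All dates are Wednesdays, 28, 35, 28, 35, 28 days apart.
Specifically, the 3rd Wednesday of each month.
3rd Wednesday of November 2011: 2011-11-16.
3rd Wednesday of December 2011: 2011-12-21.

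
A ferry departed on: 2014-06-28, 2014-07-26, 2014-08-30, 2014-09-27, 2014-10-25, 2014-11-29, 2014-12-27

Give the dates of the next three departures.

All Saturdays; the gaps (28, 35, 28, 28, 35, 28) vary with month length.
This is the last Saturday of each month.
January 2015 ends with Saturday 2015-01-31.
Last Saturday of February 2015: 2015-02-28.
March 2015 ends with Saturday 2015-03-28.

2015-01-31, 2015-02-28, 2015-03-28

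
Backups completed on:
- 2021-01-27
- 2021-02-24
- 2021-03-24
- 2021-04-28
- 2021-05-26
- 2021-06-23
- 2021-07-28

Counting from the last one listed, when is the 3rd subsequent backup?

2021-10-27

Gaps: 28, 28, 35, 28, 28, 35 days — a mix of 28 and 35. Every date is a Wednesday.
Each is the 4th Wednesday of its month.
August 2021 — 4th Wednesday is 2021-08-25.
4th Wednesday of September 2021: 2021-09-22.
October 2021 — 4th Wednesday is 2021-10-27.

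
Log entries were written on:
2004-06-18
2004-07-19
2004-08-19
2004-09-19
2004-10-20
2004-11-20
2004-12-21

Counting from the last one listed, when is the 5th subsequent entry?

The spacing is 31, 31, 31, 31, 31, 31 days — always 31 days.
2004-12-21 + 31 days = 2005-01-21.
2005-01-21 + 31 days = 2005-02-21.
2005-02-21 + 31 days = 2005-03-24.
2005-03-24 + 31 days = 2005-04-24.
2005-04-24 + 31 days = 2005-05-25.

2005-05-25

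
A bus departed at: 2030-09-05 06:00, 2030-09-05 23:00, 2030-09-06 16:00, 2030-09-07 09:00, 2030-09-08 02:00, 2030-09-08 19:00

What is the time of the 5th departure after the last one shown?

2030-09-12 08:00

Gaps: 17, 17, 17, 17, 17 hours — each event is 17 hours after the previous one.
2030-09-08 19:00 + 17 h = 2030-09-09 12:00.
2030-09-09 12:00 + 17 h = 2030-09-10 05:00.
2030-09-10 05:00 + 17 h = 2030-09-10 22:00.
2030-09-10 22:00 + 17 h = 2030-09-11 15:00.
2030-09-11 15:00 + 17 h = 2030-09-12 08:00.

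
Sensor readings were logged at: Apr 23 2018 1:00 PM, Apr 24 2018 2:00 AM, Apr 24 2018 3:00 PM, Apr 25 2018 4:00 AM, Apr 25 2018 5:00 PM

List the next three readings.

The interval is a steady 13 hours (13, 13, 13, 13).
Apr 25 2018 5:00 PM + 13 h = Apr 26 2018 6:00 AM.
Apr 26 2018 6:00 AM + 13 h = Apr 26 2018 7:00 PM.
Apr 26 2018 7:00 PM + 13 h = Apr 27 2018 8:00 AM.

Apr 26 2018 6:00 AM, Apr 26 2018 7:00 PM, Apr 27 2018 8:00 AM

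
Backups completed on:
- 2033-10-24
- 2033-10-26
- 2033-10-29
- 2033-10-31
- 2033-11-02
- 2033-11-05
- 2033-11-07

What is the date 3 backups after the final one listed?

2033-11-14

Every event lands on a Monday or Wednesday or Saturday (gaps cycle 2, 3, 2, 2, 3, 2).
So the schedule is: every Monday, Wednesday and Saturday.
Next Wednesday: 2033-11-09.
The following Saturday is 2033-11-12.
The following Monday is 2033-11-14.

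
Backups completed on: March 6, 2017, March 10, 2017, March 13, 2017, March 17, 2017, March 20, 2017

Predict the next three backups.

March 24, 2017; March 27, 2017; March 31, 2017

Every event lands on a Monday or Friday (gaps cycle 4, 3, 4, 3).
So the schedule is: every Monday and Friday.
Next Friday: March 24, 2017.
Next Monday: March 27, 2017.
Next Friday: March 31, 2017.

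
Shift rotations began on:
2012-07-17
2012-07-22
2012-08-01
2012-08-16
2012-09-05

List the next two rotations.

2012-09-30, 2012-10-30

Intervals are 5, 10, 15, 20 days — an arithmetic progression with common difference 5.
Next gap: 25 days. 2012-09-05 + 25 days = 2012-09-30.
Next gap: 30 days. 2012-09-30 + 30 days = 2012-10-30.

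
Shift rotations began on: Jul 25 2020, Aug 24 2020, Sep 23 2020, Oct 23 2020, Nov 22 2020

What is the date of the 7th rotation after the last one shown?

Every event comes 30 days after the last (30, 30, 30, 30).
Nov 22 2020 + 30 days = Dec 22 2020.
Dec 22 2020 + 30 days = Jan 21 2021.
Jan 21 2021 + 30 days = Feb 20 2021.
Feb 20 2021 + 30 days = Mar 22 2021.
Mar 22 2021 + 30 days = Apr 21 2021.
Apr 21 2021 + 30 days = May 21 2021.
May 21 2021 + 30 days = Jun 20 2021.

Jun 20 2021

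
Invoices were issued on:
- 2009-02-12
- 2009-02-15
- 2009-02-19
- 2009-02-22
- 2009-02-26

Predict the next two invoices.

Gaps: 3, 4, 3, 4 days — not constant, but cyclic with period 2.
The events fall on every Thursday and Sunday.
Next Sunday: 2009-03-01.
Next Thursday: 2009-03-05.

2009-03-01, 2009-03-05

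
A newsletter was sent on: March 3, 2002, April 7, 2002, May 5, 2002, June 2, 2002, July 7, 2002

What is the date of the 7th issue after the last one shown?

Gaps: 35, 28, 28, 35 days — a mix of 28 and 35. Every date is a Sunday.
Each is the 1st Sunday of its month.
1st Sunday of August 2002: August 4, 2002.
1st Sunday of September 2002: September 1, 2002.
1st Sunday of October 2002: October 6, 2002.
November 2002 — 1st Sunday is November 3, 2002.
December 2002 — 1st Sunday is December 1, 2002.
1st Sunday of January 2003: January 5, 2003.
February 2003 — 1st Sunday is February 2, 2003.

February 2, 2003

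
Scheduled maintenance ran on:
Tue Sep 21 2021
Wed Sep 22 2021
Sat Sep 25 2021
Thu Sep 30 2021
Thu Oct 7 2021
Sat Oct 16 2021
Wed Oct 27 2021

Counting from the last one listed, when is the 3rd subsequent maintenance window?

Gaps: 1, 3, 5, 7, 9, 11 days — each gap is 2 larger than the previous one.
Next gap: 13 days. Wed Oct 27 2021 + 13 days = Tue Nov 9 2021.
Next gap: 15 days. Tue Nov 9 2021 + 15 days = Wed Nov 24 2021.
Next gap: 17 days. Wed Nov 24 2021 + 17 days = Sat Dec 11 2021.

Sat Dec 11 2021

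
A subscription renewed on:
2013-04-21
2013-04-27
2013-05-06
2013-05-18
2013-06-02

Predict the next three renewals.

2013-06-20, 2013-07-11, 2013-08-04

Gaps: 6, 9, 12, 15 days — each gap is 3 larger than the previous one.
Next gap: 18 days. 2013-06-02 + 18 days = 2013-06-20.
Next gap: 21 days. 2013-06-20 + 21 days = 2013-07-11.
Next gap: 24 days. 2013-07-11 + 24 days = 2013-08-04.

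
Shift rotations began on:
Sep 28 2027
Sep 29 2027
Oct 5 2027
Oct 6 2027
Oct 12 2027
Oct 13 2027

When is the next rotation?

Oct 19 2027

Every event lands on a Tuesday or Wednesday (gaps cycle 1, 6, 1, 6, 1).
So the schedule is: every Tuesday and Wednesday.
Next Tuesday: Oct 19 2027.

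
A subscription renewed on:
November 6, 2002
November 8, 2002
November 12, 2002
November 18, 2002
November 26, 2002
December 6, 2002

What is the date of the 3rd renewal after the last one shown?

Gaps: 2, 4, 6, 8, 10 days — each gap is 2 larger than the previous one.
Next gap: 12 days. December 6, 2002 + 12 days = December 18, 2002.
Next gap: 14 days. December 18, 2002 + 14 days = January 1, 2003.
Next gap: 16 days. January 1, 2003 + 16 days = January 17, 2003.

January 17, 2003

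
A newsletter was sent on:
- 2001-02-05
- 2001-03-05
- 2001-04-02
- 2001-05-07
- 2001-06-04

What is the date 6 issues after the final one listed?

2001-12-03

Gaps: 28, 28, 35, 28 days — a mix of 28 and 35. Every date is a Monday.
Each is the 1st Monday of its month.
July 2001 — 1st Monday is 2001-07-02.
August 2001 — 1st Monday is 2001-08-06.
September 2001 — 1st Monday is 2001-09-03.
1st Monday of October 2001: 2001-10-01.
1st Monday of November 2001: 2001-11-05.
December 2001 — 1st Monday is 2001-12-03.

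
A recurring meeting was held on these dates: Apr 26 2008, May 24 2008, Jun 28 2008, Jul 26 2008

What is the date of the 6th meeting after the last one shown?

Jan 24 2009

Gaps: 28, 35, 28 days — a mix of 28 and 35. Every date is a Saturday.
Each is the 4th Saturday of its month.
4th Saturday of August 2008: Aug 23 2008.
4th Saturday of September 2008: Sep 27 2008.
4th Saturday of October 2008: Oct 25 2008.
4th Saturday of November 2008: Nov 22 2008.
4th Saturday of December 2008: Dec 27 2008.
4th Saturday of January 2009: Jan 24 2009.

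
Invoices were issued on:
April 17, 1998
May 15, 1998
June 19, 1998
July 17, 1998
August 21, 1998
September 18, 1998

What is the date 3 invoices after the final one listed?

December 18, 1998

Gaps: 28, 35, 28, 35, 28 days — a mix of 28 and 35. Every date is a Friday.
Each is the 3rd Friday of its month.
3rd Friday of October 1998: October 16, 1998.
3rd Friday of November 1998: November 20, 1998.
3rd Friday of December 1998: December 18, 1998.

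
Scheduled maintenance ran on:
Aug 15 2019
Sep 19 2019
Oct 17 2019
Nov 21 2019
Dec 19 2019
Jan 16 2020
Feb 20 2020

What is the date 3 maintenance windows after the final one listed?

Gaps: 35, 28, 35, 28, 28, 35 days — a mix of 28 and 35. Every date is a Thursday.
Each is the 3rd Thursday of its month.
3rd Thursday of March 2020: Mar 19 2020.
3rd Thursday of April 2020: Apr 16 2020.
May 2020 — 3rd Thursday is May 21 2020.

May 21 2020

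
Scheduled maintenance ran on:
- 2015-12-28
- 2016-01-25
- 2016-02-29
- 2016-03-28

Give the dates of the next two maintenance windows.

2016-04-25, 2016-05-30

All Mondays; the gaps (28, 35, 28) vary with month length.
This is the last Monday of each month.
April 2016 ends with Monday 2016-04-25.
Last Monday of May 2016: 2016-05-30.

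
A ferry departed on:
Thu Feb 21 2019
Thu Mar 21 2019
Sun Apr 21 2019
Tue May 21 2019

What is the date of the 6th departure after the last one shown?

Each date is the 21st; the gaps (28, 31, 30) track the month lengths.
The rule is the 21st of each month.
June 2019: Fri Jun 21 2019.
Next: July 2019 → Sun Jul 21 2019.
Next: August 2019 → Wed Aug 21 2019.
September 2019: Sat Sep 21 2019.
October 2019: Mon Oct 21 2019.
November 2019: Thu Nov 21 2019.

Thu Nov 21 2019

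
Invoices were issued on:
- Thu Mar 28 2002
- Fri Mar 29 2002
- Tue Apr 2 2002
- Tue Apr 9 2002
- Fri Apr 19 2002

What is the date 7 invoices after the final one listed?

The spacing grows by 3 each time: 1, 4, 7, 10 days.
Next gap: 13 days. Fri Apr 19 2002 + 13 days = Thu May 2 2002.
Next gap: 16 days. Thu May 2 2002 + 16 days = Sat May 18 2002.
Next gap: 19 days. Sat May 18 2002 + 19 days = Thu Jun 6 2002.
Next gap: 22 days. Thu Jun 6 2002 + 22 days = Fri Jun 28 2002.
Next gap: 25 days. Fri Jun 28 2002 + 25 days = Tue Jul 23 2002.
Next gap: 28 days. Tue Jul 23 2002 + 28 days = Tue Aug 20 2002.
Next gap: 31 days. Tue Aug 20 2002 + 31 days = Fri Sep 20 2002.

Fri Sep 20 2002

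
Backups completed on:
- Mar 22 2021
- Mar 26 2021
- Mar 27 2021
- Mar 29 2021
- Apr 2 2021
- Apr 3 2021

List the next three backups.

Apr 5 2021, Apr 9 2021, Apr 10 2021

Gaps: 4, 1, 2, 4, 1 days — not constant, but cyclic with period 3.
The events fall on every Monday, Friday and Saturday.
Next Monday: Apr 5 2021.
Next Friday: Apr 9 2021.
Next Saturday: Apr 10 2021.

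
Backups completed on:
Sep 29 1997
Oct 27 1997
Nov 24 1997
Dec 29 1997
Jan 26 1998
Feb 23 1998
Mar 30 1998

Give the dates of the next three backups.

Apr 27 1998, May 25 1998, Jun 29 1998

These are Mondays with 28, 28, 35, 28, 28, 35-day gaps.
Each is the final Monday of its month — Sep 29 1997 is past the 28th, so '4th Monday' doesn't fit.
April 1998 ends with Monday Apr 27 1998.
May 1998 ends with Monday May 25 1998.
June 1998 ends with Monday Jun 29 1998.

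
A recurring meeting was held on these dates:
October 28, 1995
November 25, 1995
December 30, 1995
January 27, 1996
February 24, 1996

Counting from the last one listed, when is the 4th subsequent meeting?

These are Saturdays with 28, 35, 28, 28-day gaps.
Each is the final Saturday of its month — December 30, 1995 is past the 28th, so '4th Saturday' doesn't fit.
Last Saturday of March 1996: March 30, 1996.
April 1996 ends with Saturday April 27, 1996.
May 1996 ends with Saturday May 25, 1996.
June 1996 ends with Saturday June 29, 1996.

June 29, 1996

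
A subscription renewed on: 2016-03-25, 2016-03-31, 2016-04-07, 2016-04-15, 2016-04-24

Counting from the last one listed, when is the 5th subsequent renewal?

The spacing grows by 1 each time: 6, 7, 8, 9 days.
Next gap: 10 days. 2016-04-24 + 10 days = 2016-05-04.
Next gap: 11 days. 2016-05-04 + 11 days = 2016-05-15.
Next gap: 12 days. 2016-05-15 + 12 days = 2016-05-27.
Next gap: 13 days. 2016-05-27 + 13 days = 2016-06-09.
Next gap: 14 days. 2016-06-09 + 14 days = 2016-06-23.

2016-06-23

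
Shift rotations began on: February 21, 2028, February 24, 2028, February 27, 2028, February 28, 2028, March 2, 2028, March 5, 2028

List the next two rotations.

Gaps: 3, 3, 1, 3, 3 days — not constant, but cyclic with period 3.
The events fall on every Monday, Thursday and Sunday.
The following Monday is March 6, 2028.
The following Thursday is March 9, 2028.

March 6, 2028; March 9, 2028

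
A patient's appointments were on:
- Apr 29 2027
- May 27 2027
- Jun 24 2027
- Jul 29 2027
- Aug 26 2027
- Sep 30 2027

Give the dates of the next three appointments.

Oct 28 2027, Nov 25 2027, Dec 30 2027

Every date is a Thursday; gaps 28, 28, 35, 28, 35 days.
Each is the last Thursday of its month (at least one falls on the 29th or later, ruling out '4th Thursday').
October 2027 ends with Thursday Oct 28 2027.
Last Thursday of November 2027: Nov 25 2027.
December 2027 ends with Thursday Dec 30 2027.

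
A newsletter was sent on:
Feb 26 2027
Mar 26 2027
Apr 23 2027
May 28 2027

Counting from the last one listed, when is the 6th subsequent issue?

Nov 26 2027

These are Fridays at 28- or 35-day spacing (28, 28, 35).
The pattern: 4th Friday of the month.
June 2027 — 4th Friday is Jun 25 2027.
4th Friday of July 2027: Jul 23 2027.
4th Friday of August 2027: Aug 27 2027.
September 2027 — 4th Friday is Sep 24 2027.
October 2027 — 4th Friday is Oct 22 2027.
4th Friday of November 2027: Nov 26 2027.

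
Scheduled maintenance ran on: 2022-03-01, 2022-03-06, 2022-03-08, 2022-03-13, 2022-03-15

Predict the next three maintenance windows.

2022-03-20, 2022-03-22, 2022-03-27

Gaps: 5, 2, 5, 2 days — not constant, but cyclic with period 2.
The events fall on every Tuesday and Sunday.
Next Sunday: 2022-03-20.
The following Tuesday is 2022-03-22.
The following Sunday is 2022-03-27.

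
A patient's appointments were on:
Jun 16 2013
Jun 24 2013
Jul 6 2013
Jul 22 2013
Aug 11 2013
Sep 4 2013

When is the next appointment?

Oct 2 2013

Intervals are 8, 12, 16, 20, 24 days — an arithmetic progression with common difference 4.
Next gap: 28 days. Sep 4 2013 + 28 days = Oct 2 2013.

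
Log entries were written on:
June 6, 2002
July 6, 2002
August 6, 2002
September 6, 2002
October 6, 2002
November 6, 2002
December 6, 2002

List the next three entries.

January 6, 2003; February 6, 2003; March 6, 2003

The day-of-month is always 6 (30, 31, 31, 30, 31, 30 days between events).
So this recurs on the 6th of each month.
January 2003: January 6, 2003.
Next: February 2003 → February 6, 2003.
March 2003: March 6, 2003.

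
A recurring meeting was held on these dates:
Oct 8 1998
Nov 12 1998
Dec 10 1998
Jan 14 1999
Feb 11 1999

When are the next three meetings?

These are Thursdays at 28- or 35-day spacing (35, 28, 35, 28).
The pattern: 2nd Thursday of the month.
March 1999 — 2nd Thursday is Mar 11 1999.
April 1999 — 2nd Thursday is Apr 8 1999.
May 1999 — 2nd Thursday is May 13 1999.

Mar 11 1999, Apr 8 1999, May 13 1999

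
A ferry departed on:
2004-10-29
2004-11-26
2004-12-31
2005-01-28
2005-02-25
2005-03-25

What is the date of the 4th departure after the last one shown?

All Fridays; the gaps (28, 35, 28, 28, 28) vary with month length.
This is the last Friday of each month.
Last Friday of April 2005: 2005-04-29.
Last Friday of May 2005: 2005-05-27.
June 2005 ends with Friday 2005-06-24.
Last Friday of July 2005: 2005-07-29.

2005-07-29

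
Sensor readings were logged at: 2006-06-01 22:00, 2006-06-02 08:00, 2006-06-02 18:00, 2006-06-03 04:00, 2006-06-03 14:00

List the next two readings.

2006-06-04 00:00, 2006-06-04 10:00

Spacing: 10, 10, 10, 10 h — constant 10 h.
2006-06-03 14:00 + 10 h = 2006-06-04 00:00.
2006-06-04 00:00 + 10 h = 2006-06-04 10:00.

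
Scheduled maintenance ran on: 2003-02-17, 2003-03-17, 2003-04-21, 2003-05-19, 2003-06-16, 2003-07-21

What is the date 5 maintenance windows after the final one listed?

All dates are Mondays, 28, 35, 28, 28, 35 days apart.
Specifically, the 3rd Monday of each month.
3rd Monday of August 2003: 2003-08-18.
3rd Monday of September 2003: 2003-09-15.
3rd Monday of October 2003: 2003-10-20.
November 2003 — 3rd Monday is 2003-11-17.
December 2003 — 3rd Monday is 2003-12-15.

2003-12-15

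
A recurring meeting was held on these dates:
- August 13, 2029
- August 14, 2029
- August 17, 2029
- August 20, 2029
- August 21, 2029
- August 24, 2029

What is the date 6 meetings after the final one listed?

September 7, 2029

Every event lands on a Monday or Tuesday or Friday (gaps cycle 1, 3, 3, 1, 3).
So the schedule is: every Monday, Tuesday and Friday.
Next Monday: August 27, 2029.
The following Tuesday is August 28, 2029.
The following Friday is August 31, 2029.
Next Monday: September 3, 2029.
Next Tuesday: September 4, 2029.
The following Friday is September 7, 2029.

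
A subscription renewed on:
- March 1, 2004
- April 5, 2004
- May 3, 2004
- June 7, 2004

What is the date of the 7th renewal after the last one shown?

All dates are Mondays, 35, 28, 35 days apart.
Specifically, the 1st Monday of each month.
1st Monday of July 2004: July 5, 2004.
1st Monday of August 2004: August 2, 2004.
September 2004 — 1st Monday is September 6, 2004.
1st Monday of October 2004: October 4, 2004.
1st Monday of November 2004: November 1, 2004.
December 2004 — 1st Monday is December 6, 2004.
1st Monday of January 2005: January 3, 2005.

January 3, 2005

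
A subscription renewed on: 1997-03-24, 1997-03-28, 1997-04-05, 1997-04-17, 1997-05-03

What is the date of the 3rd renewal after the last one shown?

Gaps: 4, 8, 12, 16 days — each gap is 4 larger than the previous one.
Next gap: 20 days. 1997-05-03 + 20 days = 1997-05-23.
Next gap: 24 days. 1997-05-23 + 24 days = 1997-06-16.
Next gap: 28 days. 1997-06-16 + 28 days = 1997-07-14.

1997-07-14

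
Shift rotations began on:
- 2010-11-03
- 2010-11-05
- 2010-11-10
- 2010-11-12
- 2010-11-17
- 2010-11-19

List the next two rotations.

Gaps: 2, 5, 2, 5, 2 days — not constant, but cyclic with period 2.
The events fall on every Wednesday and Friday.
Next Wednesday: 2010-11-24.
Next Friday: 2010-11-26.

2010-11-24, 2010-11-26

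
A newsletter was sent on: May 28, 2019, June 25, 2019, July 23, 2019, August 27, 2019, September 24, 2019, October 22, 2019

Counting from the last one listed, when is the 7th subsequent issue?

May 26, 2020

All dates are Tuesdays, 28, 28, 35, 28, 28 days apart.
Specifically, the 4th Tuesday of each month.
November 2019 — 4th Tuesday is November 26, 2019.
4th Tuesday of December 2019: December 24, 2019.
January 2020 — 4th Tuesday is January 28, 2020.
4th Tuesday of February 2020: February 25, 2020.
4th Tuesday of March 2020: March 24, 2020.
4th Tuesday of April 2020: April 28, 2020.
4th Tuesday of May 2020: May 26, 2020.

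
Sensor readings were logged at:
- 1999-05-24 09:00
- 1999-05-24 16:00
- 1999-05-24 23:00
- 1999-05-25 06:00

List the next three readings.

1999-05-25 13:00, 1999-05-25 20:00, 1999-05-26 03:00

The interval is a steady 7 hours (7, 7, 7).
1999-05-25 06:00 + 7 h = 1999-05-25 13:00.
1999-05-25 13:00 + 7 h = 1999-05-25 20:00.
1999-05-25 20:00 + 7 h = 1999-05-26 03:00.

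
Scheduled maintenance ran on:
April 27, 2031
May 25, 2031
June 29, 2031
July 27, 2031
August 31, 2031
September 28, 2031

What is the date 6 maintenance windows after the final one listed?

These are Sundays with 28, 35, 28, 35, 28-day gaps.
Each is the final Sunday of its month — June 29, 2031 is past the 28th, so '4th Sunday' doesn't fit.
Last Sunday of October 2031: October 26, 2031.
Last Sunday of November 2031: November 30, 2031.
December 2031 ends with Sunday December 28, 2031.
January 2032 ends with Sunday January 25, 2032.
February 2032 ends with Sunday February 29, 2032.
March 2032 ends with Sunday March 28, 2032.

March 28, 2032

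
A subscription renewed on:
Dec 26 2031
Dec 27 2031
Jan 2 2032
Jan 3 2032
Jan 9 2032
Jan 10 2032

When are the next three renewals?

Every event lands on a Friday or Saturday (gaps cycle 1, 6, 1, 6, 1).
So the schedule is: every Friday and Saturday.
Next Friday: Jan 16 2032.
Next Saturday: Jan 17 2032.
Next Friday: Jan 23 2032.

Jan 16 2032, Jan 17 2032, Jan 23 2032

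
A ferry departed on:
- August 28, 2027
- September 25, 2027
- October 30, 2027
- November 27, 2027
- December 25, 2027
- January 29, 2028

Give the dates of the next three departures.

February 26, 2028; March 25, 2028; April 29, 2028

All Saturdays; the gaps (28, 35, 28, 28, 35) vary with month length.
This is the last Saturday of each month.
February 2028 ends with Saturday February 26, 2028.
March 2028 ends with Saturday March 25, 2028.
April 2028 ends with Saturday April 29, 2028.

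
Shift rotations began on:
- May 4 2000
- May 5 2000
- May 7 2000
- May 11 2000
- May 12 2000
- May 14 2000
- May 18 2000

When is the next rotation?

Every event lands on a Thursday or Friday or Sunday (gaps cycle 1, 2, 4, 1, 2, 4).
So the schedule is: every Thursday, Friday and Sunday.
Next Friday: May 19 2000.

May 19 2000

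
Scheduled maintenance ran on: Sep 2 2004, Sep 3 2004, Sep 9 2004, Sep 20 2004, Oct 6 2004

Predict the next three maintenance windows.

The spacing grows by 5 each time: 1, 6, 11, 16 days.
Next gap: 21 days. Oct 6 2004 + 21 days = Oct 27 2004.
Next gap: 26 days. Oct 27 2004 + 26 days = Nov 22 2004.
Next gap: 31 days. Nov 22 2004 + 31 days = Dec 23 2004.

Oct 27 2004, Nov 22 2004, Dec 23 2004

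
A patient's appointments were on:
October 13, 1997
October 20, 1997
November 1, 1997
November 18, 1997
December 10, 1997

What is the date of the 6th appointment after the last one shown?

August 4, 1998

Gaps: 7, 12, 17, 22 days — each gap is 5 larger than the previous one.
Next gap: 27 days. December 10, 1997 + 27 days = January 6, 1998.
Next gap: 32 days. January 6, 1998 + 32 days = February 7, 1998.
Next gap: 37 days. February 7, 1998 + 37 days = March 16, 1998.
Next gap: 42 days. March 16, 1998 + 42 days = April 27, 1998.
Next gap: 47 days. April 27, 1998 + 47 days = June 13, 1998.
Next gap: 52 days. June 13, 1998 + 52 days = August 4, 1998.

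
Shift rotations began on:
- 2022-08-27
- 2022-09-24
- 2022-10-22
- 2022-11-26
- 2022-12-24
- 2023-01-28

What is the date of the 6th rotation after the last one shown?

All dates are Saturdays, 28, 28, 35, 28, 35 days apart.
Specifically, the 4th Saturday of each month.
4th Saturday of February 2023: 2023-02-25.
March 2023 — 4th Saturday is 2023-03-25.
April 2023 — 4th Saturday is 2023-04-22.
May 2023 — 4th Saturday is 2023-05-27.
4th Saturday of June 2023: 2023-06-24.
July 2023 — 4th Saturday is 2023-07-22.

2023-07-22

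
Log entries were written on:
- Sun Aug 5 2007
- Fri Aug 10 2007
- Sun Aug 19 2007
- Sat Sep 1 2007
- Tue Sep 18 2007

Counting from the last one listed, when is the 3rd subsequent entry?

Sun Dec 2 2007

The spacing grows by 4 each time: 5, 9, 13, 17 days.
Next gap: 21 days. Tue Sep 18 2007 + 21 days = Tue Oct 9 2007.
Next gap: 25 days. Tue Oct 9 2007 + 25 days = Sat Nov 3 2007.
Next gap: 29 days. Sat Nov 3 2007 + 29 days = Sun Dec 2 2007.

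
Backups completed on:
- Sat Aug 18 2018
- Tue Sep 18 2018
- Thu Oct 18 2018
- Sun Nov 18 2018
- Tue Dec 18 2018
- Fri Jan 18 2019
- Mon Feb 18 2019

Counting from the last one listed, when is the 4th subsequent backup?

Gaps: 31, 30, 31, 30, 31, 31 days — not constant. Every event is on the 18th of the month.
Pattern: the 18th of each month.
March 2019: Mon Mar 18 2019.
April 2019: Thu Apr 18 2019.
May 2019: Sat May 18 2019.
Next: June 2019 → Tue Jun 18 2019.

Tue Jun 18 2019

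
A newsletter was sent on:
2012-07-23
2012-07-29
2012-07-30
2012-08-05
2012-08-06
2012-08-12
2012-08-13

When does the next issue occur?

2012-08-19

Every event lands on a Monday or Sunday (gaps cycle 6, 1, 6, 1, 6, 1).
So the schedule is: every Monday and Sunday.
The following Sunday is 2012-08-19.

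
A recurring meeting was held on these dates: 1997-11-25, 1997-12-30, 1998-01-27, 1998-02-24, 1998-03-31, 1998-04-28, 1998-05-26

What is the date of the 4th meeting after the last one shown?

Every date is a Tuesday; gaps 35, 28, 28, 35, 28, 28 days.
Each is the last Tuesday of its month (at least one falls on the 29th or later, ruling out '4th Tuesday').
Last Tuesday of June 1998: 1998-06-30.
Last Tuesday of July 1998: 1998-07-28.
Last Tuesday of August 1998: 1998-08-25.
September 1998 ends with Tuesday 1998-09-29.

1998-09-29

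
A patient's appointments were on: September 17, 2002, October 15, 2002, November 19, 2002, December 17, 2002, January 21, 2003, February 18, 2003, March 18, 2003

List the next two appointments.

These are Tuesdays at 28- or 35-day spacing (28, 35, 28, 35, 28, 28).
The pattern: 3rd Tuesday of the month.
3rd Tuesday of April 2003: April 15, 2003.
May 2003 — 3rd Tuesday is May 20, 2003.

April 15, 2003; May 20, 2003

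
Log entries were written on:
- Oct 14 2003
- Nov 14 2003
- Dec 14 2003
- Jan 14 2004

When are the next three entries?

The day-of-month is always 14 (31, 30, 31 days between events).
So this recurs on the 14th of each month.
Next: February 2004 → Feb 14 2004.
March 2004: Mar 14 2004.
April 2004: Apr 14 2004.

Feb 14 2004, Mar 14 2004, Apr 14 2004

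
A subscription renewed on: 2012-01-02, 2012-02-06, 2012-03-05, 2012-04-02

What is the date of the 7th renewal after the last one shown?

These are Mondays at 28- or 35-day spacing (35, 28, 28).
The pattern: 1st Monday of the month.
1st Monday of May 2012: 2012-05-07.
1st Monday of June 2012: 2012-06-04.
1st Monday of July 2012: 2012-07-02.
1st Monday of August 2012: 2012-08-06.
1st Monday of September 2012: 2012-09-03.
1st Monday of October 2012: 2012-10-01.
1st Monday of November 2012: 2012-11-05.

2012-11-05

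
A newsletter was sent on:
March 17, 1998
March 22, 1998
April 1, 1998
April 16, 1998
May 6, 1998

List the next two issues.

The spacing grows by 5 each time: 5, 10, 15, 20 days.
Next gap: 25 days. May 6, 1998 + 25 days = May 31, 1998.
Next gap: 30 days. May 31, 1998 + 30 days = June 30, 1998.

May 31, 1998; June 30, 1998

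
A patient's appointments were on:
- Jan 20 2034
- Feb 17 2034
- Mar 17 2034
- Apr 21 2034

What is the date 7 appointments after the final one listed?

Nov 17 2034

All dates are Fridays, 28, 28, 35 days apart.
Specifically, the 3rd Friday of each month.
May 2034 — 3rd Friday is May 19 2034.
3rd Friday of June 2034: Jun 16 2034.
3rd Friday of July 2034: Jul 21 2034.
3rd Friday of August 2034: Aug 18 2034.
September 2034 — 3rd Friday is Sep 15 2034.
October 2034 — 3rd Friday is Oct 20 2034.
November 2034 — 3rd Friday is Nov 17 2034.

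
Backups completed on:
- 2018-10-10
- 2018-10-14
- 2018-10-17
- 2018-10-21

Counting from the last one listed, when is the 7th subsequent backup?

2018-11-14

Gaps: 4, 3, 4 days — not constant, but cyclic with period 2.
The events fall on every Wednesday and Sunday.
Next Wednesday: 2018-10-24.
The following Sunday is 2018-10-28.
Next Wednesday: 2018-10-31.
The following Sunday is 2018-11-04.
The following Wednesday is 2018-11-07.
The following Sunday is 2018-11-11.
Next Wednesday: 2018-11-14.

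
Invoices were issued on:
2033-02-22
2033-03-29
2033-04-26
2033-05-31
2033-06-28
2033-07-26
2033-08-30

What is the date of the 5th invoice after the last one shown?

2034-01-31

All Tuesdays; the gaps (35, 28, 35, 28, 28, 35) vary with month length.
This is the last Tuesday of each month.
September 2033 ends with Tuesday 2033-09-27.
Last Tuesday of October 2033: 2033-10-25.
November 2033 ends with Tuesday 2033-11-29.
December 2033 ends with Tuesday 2033-12-27.
January 2034 ends with Tuesday 2034-01-31.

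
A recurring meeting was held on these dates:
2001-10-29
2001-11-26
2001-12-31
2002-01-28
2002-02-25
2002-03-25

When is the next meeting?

All Mondays; the gaps (28, 35, 28, 28, 28) vary with month length.
This is the last Monday of each month.
Last Monday of April 2002: 2002-04-29.

2002-04-29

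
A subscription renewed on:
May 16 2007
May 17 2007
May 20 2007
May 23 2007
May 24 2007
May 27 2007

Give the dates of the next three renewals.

The gap pattern 1, 3, 3, 1, 3 repeats every 3 events.
These are the Wednesdays, Thursdays and Sundays of each week.
The following Wednesday is May 30 2007.
Next Thursday: May 31 2007.
The following Sunday is Jun 3 2007.

May 30 2007, May 31 2007, Jun 3 2007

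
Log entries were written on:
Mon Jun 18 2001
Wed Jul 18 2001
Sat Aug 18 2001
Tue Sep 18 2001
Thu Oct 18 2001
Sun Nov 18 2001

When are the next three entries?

Tue Dec 18 2001, Fri Jan 18 2002, Mon Feb 18 2002

Each date is the 18th; the gaps (30, 31, 31, 30, 31) track the month lengths.
The rule is the 18th of each month.
Next: December 2001 → Tue Dec 18 2001.
Next: January 2002 → Fri Jan 18 2002.
Next: February 2002 → Mon Feb 18 2002.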